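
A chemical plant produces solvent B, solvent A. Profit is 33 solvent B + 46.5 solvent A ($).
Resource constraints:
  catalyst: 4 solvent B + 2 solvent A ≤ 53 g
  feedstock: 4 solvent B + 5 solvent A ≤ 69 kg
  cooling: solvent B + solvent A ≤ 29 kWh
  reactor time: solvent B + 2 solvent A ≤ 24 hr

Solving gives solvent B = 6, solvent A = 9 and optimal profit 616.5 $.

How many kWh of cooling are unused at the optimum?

cooling used = 1·6 + 1·9 = 15; slack = 29 − 15 = 14.

14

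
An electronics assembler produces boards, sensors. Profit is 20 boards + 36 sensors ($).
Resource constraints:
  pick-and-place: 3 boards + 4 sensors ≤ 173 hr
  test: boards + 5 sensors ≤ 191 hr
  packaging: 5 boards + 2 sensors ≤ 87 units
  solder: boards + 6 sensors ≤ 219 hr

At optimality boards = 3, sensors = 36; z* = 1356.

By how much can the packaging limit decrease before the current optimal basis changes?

14

Binding constraints: packaging, solder. The basis is B = [[5,2],[1,6]] with det 28.
Per unit decrease in packaging, x* moves by d = (-0.2143, 0.0357).
The basis stays optimal until boards reaches 0; allowable decrease = 14 units.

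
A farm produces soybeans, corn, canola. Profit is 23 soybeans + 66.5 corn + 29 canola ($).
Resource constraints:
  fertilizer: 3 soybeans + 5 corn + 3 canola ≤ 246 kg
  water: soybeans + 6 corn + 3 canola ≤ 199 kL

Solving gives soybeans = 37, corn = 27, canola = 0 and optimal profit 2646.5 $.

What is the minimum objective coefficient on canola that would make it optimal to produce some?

36

At the optimum: fertilizer uses 246 of 246 (binding); water uses 199 of 199 (binding).
From A_Bᵀ y = c: 3·y_fertilizer + 1·y_water = 23; 5·y_fertilizer + 6·y_water = 66.5.
Solving: y_fertilizer = 5.5, y_water = 6.5.
canola enters the basis when its profit ≥ yᵀa₃ = 5.5·3 + 6.5·3 = 36.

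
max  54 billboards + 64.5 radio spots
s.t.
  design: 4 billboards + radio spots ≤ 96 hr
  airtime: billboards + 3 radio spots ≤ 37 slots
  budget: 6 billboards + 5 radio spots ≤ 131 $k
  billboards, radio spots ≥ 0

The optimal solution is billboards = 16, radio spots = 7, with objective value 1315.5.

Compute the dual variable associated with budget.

7.5

Binding: airtime and budget. Non-binding: design (25 unused).
Since design is not tight, its dual is 0.
From A_Bᵀ y = c: 1·y_airtime + 6·y_budget = 54; 3·y_airtime + 5·y_budget = 64.5.
This yields shadow prices y_airtime = 9, y_budget = 7.5.
Shadow price of budget = 7.5.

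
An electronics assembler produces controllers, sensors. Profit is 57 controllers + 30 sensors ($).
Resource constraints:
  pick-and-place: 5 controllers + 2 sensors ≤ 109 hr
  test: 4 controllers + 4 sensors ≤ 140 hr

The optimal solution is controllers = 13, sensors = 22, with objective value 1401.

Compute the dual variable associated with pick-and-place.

9

Both pick-and-place and test are binding at x*.
The binding rows give the dual system: 5·y_pick-and-place + 4·y_test = 57 and 2·y_pick-and-place + 4·y_test = 30.
This yields shadow prices y_pick-and-place = 9, y_test = 3.
Shadow price of pick-and-place = 9.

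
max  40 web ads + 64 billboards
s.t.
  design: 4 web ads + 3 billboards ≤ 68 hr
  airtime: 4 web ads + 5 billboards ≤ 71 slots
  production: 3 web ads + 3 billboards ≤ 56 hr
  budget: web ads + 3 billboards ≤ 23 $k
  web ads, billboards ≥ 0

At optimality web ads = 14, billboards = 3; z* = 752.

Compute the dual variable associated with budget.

8

Binding: airtime and budget. Non-binding: design (3 unused), production (5 unused).
Slack constraints have shadow price 0 (complementary slackness).
The binding rows give the dual system: 4·y_airtime + 1·y_budget = 40 and 5·y_airtime + 3·y_budget = 64.
Solving: y_airtime = 8, y_budget = 8.
Shadow price of budget = 8.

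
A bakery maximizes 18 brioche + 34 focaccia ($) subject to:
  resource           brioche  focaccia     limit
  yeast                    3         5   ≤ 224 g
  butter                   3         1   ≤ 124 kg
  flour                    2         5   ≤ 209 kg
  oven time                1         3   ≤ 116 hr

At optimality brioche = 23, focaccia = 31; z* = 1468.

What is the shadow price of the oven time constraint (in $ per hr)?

Binding: yeast and oven time. Non-binding: butter (24 unused), flour (8 unused).
Since butter, flour are not tight, their duals are 0.
From A_Bᵀ y = c: 3·y_yeast + 1·y_oven time = 18; 5·y_yeast + 3·y_oven time = 34.
This yields shadow prices y_yeast = 5, y_oven time = 3.
Shadow price of oven time = 3.

3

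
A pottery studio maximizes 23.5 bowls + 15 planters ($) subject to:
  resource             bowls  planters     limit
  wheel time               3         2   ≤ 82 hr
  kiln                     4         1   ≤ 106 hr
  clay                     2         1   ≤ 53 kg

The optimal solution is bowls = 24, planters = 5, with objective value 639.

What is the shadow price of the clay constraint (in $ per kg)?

Check each constraint at x*: wheel time 82/82 (tight); kiln 101/106 (slack 5); clay 53/53 (tight).
By complementary slackness, y = 0 for the non-binding constraint.
Dual feasibility on the basic columns requires 3·y_wheel time + 2·y_clay = 23.5, 2·y_wheel time + 1·y_clay = 15.
→ y_wheel time = 6.5 and y_clay = 2.
Shadow price of clay = 2.

2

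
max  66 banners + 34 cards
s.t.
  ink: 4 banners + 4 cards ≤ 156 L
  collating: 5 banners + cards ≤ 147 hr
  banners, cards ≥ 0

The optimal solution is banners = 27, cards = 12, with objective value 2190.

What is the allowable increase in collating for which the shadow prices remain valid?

Binding constraints: ink, collating. The basis is B = [[4,4],[5,1]] with det -16.
Per unit increase in collating, x* moves by d = (0.25, -0.25).
The basis stays optimal until cards reaches 0; allowable increase = 48 hr.

48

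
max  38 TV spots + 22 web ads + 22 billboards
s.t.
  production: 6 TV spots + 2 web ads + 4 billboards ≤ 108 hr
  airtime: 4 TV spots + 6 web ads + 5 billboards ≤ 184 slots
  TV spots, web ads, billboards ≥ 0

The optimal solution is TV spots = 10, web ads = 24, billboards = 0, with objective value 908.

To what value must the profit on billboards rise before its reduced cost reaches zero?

30

Both production and airtime are binding at x*.
The binding rows give the dual system: 6·y_production + 4·y_airtime = 38 and 2·y_production + 6·y_airtime = 22.
→ y_production = 5 and y_airtime = 2.
billboards enters the basis when its profit ≥ yᵀa₃ = 5·4 + 2·5 = 30.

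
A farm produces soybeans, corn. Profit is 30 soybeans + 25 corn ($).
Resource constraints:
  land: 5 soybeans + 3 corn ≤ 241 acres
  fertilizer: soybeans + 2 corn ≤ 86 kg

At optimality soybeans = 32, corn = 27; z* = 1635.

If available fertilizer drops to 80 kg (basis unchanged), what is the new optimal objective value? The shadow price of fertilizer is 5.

Δb = -6, so new z* = 1635 + (5)·(-6) = 1635 − 30 = 1605.

1605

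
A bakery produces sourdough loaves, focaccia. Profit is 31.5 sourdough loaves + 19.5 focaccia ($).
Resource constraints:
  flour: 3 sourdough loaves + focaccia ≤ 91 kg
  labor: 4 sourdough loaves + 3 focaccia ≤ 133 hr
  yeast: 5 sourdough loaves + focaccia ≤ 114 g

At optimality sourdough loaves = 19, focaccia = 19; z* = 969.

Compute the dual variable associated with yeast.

1.5

At the optimum: flour uses 76 of 91 (slack = 15); labor uses 133 of 133 (binding); yeast uses 114 of 114 (binding).
Slack constraints have shadow price 0 (complementary slackness).
The binding rows give the dual system: 4·y_labor + 5·y_yeast = 31.5 and 3·y_labor + 1·y_yeast = 19.5.
This yields shadow prices y_labor = 6, y_yeast = 1.5.
Shadow price of yeast = 1.5.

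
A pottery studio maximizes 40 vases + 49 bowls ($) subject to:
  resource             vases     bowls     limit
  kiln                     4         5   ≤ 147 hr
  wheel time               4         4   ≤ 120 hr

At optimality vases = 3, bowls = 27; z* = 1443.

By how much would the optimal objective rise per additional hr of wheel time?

At the optimum: kiln uses 147 of 147 (binding); wheel time uses 120 of 120 (binding).
From A_Bᵀ y = c: 4·y_kiln + 4·y_wheel time = 40; 5·y_kiln + 4·y_wheel time = 49.
Solving: y_kiln = 9, y_wheel time = 1.
Shadow price of wheel time = 1.

1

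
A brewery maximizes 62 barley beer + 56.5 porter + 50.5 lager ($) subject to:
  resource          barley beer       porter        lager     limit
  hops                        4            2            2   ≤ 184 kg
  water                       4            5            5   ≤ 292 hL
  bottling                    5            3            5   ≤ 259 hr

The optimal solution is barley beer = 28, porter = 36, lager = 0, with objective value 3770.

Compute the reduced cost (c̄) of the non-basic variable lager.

-6

At the optimum: hops uses 184 of 184 (binding); water uses 292 of 292 (binding); bottling uses 248 of 259 (slack = 11).
By complementary slackness, y = 0 for the non-binding constraint.
Dual feasibility on the basic columns requires 4·y_hops + 4·y_water = 62, 2·y_hops + 5·y_water = 56.5.
Solving: y_hops = 7, y_water = 8.5.
Reduced cost of lager: c₃ − yᵀa₃ = 50.5 − (7·2 + 8.5·5) = 50.5 − 56.5 = -6.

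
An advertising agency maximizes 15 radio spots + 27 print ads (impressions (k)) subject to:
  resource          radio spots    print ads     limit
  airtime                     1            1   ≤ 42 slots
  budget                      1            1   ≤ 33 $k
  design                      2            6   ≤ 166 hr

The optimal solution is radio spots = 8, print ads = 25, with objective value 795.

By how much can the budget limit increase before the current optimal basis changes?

Binding constraints: budget, design. The basis is B = [[1,1],[2,6]] with det 4.
Per unit increase in budget, x* moves by d = (1.5, -0.5).
The basis stays optimal until airtime becomes binding; allowable increase = 9 $k.

9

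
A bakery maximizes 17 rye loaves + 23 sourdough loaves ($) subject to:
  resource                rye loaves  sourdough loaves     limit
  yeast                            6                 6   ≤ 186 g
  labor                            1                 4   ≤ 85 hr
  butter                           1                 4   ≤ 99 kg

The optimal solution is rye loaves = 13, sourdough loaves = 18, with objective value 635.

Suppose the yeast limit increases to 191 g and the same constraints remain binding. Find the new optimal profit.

647.5

Binding: yeast and labor. Non-binding: butter (14 unused).
Since butter is not tight, its dual is 0.
From A_Bᵀ y = c: 6·y_yeast + 1·y_labor = 17; 6·y_yeast + 4·y_labor = 23.
This yields shadow prices y_yeast = 2.5, y_labor = 2.
Δz = y_yeast·Δb = 2.5 × (5) = 12.5, so new z* = 635 + 12.5 = 647.5.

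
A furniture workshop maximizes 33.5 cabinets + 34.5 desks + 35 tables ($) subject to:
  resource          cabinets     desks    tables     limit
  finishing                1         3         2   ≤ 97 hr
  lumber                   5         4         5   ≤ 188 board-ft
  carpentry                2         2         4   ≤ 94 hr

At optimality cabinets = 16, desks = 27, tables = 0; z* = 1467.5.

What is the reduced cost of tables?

Binding: finishing and lumber. Non-binding: carpentry (8 unused).
Since carpentry is not tight, its dual is 0.
Dual feasibility on the basic columns requires 1·y_finishing + 5·y_lumber = 33.5, 3·y_finishing + 4·y_lumber = 34.5.
This yields shadow prices y_finishing = 3.5, y_lumber = 6.
Reduced cost of tables: c₃ − yᵀa₃ = 35 − (3.5·2 + 6·5) = 35 − 37 = -2.

-2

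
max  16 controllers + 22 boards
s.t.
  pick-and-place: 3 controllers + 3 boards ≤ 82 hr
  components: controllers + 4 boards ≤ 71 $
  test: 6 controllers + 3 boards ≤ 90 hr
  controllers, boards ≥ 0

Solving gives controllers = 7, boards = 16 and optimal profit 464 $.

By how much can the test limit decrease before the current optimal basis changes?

Binding constraints: components, test. The basis is B = [[1,4],[6,3]] with det -21.
Per unit decrease in test, x* moves by d = (-0.1905, 0.0476).
The basis stays optimal until controllers reaches 0; allowable decrease = 36.75 hr.

36.75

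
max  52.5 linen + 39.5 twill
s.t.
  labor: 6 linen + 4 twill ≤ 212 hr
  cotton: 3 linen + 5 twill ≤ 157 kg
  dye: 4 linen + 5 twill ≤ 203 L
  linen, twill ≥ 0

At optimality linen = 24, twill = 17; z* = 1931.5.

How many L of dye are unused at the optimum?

dye used = 4·24 + 5·17 = 181; slack = 203 − 181 = 22.

22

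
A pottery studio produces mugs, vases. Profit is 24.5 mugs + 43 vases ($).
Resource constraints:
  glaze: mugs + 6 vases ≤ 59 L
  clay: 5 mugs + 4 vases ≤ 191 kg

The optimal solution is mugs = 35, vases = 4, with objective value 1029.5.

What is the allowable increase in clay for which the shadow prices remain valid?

104

Binding constraints: glaze, clay. The basis is B = [[1,6],[5,4]] with det -26.
Per unit increase in clay, x* moves by d = (0.2308, -0.0385).
The basis stays optimal until vases reaches 0; allowable increase = 104 kg.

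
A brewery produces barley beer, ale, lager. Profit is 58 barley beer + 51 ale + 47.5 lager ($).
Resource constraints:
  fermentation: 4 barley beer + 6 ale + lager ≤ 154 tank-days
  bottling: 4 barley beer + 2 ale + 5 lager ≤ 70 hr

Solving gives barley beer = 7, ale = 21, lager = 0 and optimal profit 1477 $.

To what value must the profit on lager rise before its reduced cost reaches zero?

Both fermentation and bottling are binding at x*.
From A_Bᵀ y = c: 4·y_fermentation + 4·y_bottling = 58; 6·y_fermentation + 2·y_bottling = 51.
This yields shadow prices y_fermentation = 5.5, y_bottling = 9.
lager enters the basis when its profit ≥ yᵀa₃ = 5.5·1 + 9·5 = 50.5.

50.5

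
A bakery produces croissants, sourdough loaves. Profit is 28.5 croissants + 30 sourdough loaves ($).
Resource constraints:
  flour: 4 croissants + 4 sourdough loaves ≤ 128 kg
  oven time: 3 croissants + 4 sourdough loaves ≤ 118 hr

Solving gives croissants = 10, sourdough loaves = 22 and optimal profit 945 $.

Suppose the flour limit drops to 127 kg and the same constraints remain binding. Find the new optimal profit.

Both flour and oven time are binding at x*.
The binding rows give the dual system: 4·y_flour + 3·y_oven time = 28.5 and 4·y_flour + 4·y_oven time = 30.
→ y_flour = 6 and y_oven time = 1.5.
Δz = y_flour·Δb = 6 × (-1) = -6, so new z* = 945 − 6 = 939.

939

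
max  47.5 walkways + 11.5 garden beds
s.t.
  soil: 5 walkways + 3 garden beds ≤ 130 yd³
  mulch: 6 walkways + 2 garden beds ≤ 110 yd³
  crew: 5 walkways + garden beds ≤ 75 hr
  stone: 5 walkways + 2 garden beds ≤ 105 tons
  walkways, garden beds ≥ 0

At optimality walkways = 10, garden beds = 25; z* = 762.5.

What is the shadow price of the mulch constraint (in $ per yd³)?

2.5

At the optimum: soil uses 125 of 130 (slack = 5); mulch uses 110 of 110 (binding); crew uses 75 of 75 (binding); stone uses 100 of 105 (slack = 5).
Slack constraints have shadow price 0 (complementary slackness).
Dual feasibility on the basic columns requires 6·y_mulch + 5·y_crew = 47.5, 2·y_mulch + 1·y_crew = 11.5.
→ y_mulch = 2.5 and y_crew = 6.5.
Shadow price of mulch = 2.5.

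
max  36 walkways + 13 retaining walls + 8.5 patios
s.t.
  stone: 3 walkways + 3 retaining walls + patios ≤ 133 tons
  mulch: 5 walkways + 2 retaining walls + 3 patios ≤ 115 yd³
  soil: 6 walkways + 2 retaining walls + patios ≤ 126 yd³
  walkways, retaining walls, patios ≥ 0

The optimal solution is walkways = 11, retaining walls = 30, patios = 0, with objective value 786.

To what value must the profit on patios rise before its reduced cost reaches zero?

12.5

Binding: mulch and soil. Non-binding: stone (10 unused).
Since stone is not tight, its dual is 0.
Dual feasibility on the basic columns requires 5·y_mulch + 6·y_soil = 36, 2·y_mulch + 2·y_soil = 13.
→ y_mulch = 3 and y_soil = 3.5.
patios enters the basis when its profit ≥ yᵀa₃ = 3·3 + 3.5·1 = 12.5.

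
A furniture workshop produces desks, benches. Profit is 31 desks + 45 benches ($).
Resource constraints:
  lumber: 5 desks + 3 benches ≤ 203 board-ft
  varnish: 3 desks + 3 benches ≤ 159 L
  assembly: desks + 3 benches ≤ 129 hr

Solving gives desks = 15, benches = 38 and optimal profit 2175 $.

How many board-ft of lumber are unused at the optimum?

lumber used = 5·15 + 3·38 = 189; slack = 203 − 189 = 14.

14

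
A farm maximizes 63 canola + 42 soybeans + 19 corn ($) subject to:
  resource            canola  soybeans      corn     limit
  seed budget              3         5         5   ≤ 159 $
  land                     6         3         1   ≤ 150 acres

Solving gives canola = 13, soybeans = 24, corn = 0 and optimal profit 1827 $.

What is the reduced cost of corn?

-5

At the optimum: seed budget uses 159 of 159 (binding); land uses 150 of 150 (binding).
Dual feasibility on the basic columns requires 3·y_seed budget + 6·y_land = 63, 5·y_seed budget + 3·y_land = 42.
Solving: y_seed budget = 3, y_land = 9.
Reduced cost of corn: c₃ − yᵀa₃ = 19 − (3·5 + 9·1) = 19 − 24 = -5.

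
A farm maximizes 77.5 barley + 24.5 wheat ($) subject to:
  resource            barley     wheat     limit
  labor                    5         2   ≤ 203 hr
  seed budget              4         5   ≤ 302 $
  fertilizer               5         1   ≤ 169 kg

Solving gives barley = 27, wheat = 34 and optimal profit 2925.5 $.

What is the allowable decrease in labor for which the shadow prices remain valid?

34

Binding constraints: labor, fertilizer. The basis is B = [[5,2],[5,1]] with det -5.
Per unit decrease in labor, x* moves by d = (0.2, -1).
The basis stays optimal until wheat reaches 0; allowable decrease = 34 hr.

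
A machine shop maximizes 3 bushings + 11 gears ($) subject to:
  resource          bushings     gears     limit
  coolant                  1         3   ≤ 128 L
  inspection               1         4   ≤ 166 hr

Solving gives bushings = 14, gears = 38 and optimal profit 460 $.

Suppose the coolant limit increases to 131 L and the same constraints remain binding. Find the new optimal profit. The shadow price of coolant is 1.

Δb = 3, so new z* = 460 + (1)·(3) = 460 + 3 = 463.

463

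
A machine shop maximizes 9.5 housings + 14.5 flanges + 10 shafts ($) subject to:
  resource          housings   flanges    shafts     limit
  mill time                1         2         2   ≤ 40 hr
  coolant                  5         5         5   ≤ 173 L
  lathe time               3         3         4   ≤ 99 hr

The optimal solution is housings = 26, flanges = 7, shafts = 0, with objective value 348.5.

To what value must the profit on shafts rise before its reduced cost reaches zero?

Binding: mill time and lathe time. Non-binding: coolant (8 unused).
Slack constraints have shadow price 0 (complementary slackness).
Dual feasibility on the basic columns requires 1·y_mill time + 3·y_lathe time = 9.5, 2·y_mill time + 3·y_lathe time = 14.5.
Solving: y_mill time = 5, y_lathe time = 1.5.
shafts enters the basis when its profit ≥ yᵀa₃ = 5·2 + 1.5·4 = 16.

16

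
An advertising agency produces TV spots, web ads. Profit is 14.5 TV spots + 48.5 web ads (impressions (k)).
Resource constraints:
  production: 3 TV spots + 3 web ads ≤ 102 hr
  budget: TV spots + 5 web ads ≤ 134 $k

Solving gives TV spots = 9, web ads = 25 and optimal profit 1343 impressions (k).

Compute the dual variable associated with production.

2

At the optimum: production uses 102 of 102 (binding); budget uses 134 of 134 (binding).
From A_Bᵀ y = c: 3·y_production + 1·y_budget = 14.5; 3·y_production + 5·y_budget = 48.5.
Solving: y_production = 2, y_budget = 8.5.
Shadow price of production = 2.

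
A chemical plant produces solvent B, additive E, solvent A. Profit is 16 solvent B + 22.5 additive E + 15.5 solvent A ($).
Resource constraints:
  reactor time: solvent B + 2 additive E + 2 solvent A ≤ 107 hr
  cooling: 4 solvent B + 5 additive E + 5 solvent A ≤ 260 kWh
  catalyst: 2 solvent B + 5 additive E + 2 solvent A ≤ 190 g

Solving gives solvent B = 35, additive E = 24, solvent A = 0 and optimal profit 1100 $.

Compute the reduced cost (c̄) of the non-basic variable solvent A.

-4

Binding: cooling and catalyst. Non-binding: reactor time (24 unused).
Slack constraints have shadow price 0 (complementary slackness).
From A_Bᵀ y = c: 4·y_cooling + 2·y_catalyst = 16; 5·y_cooling + 5·y_catalyst = 22.5.
→ y_cooling = 3.5 and y_catalyst = 1.
Reduced cost of solvent A: c₃ − yᵀa₃ = 15.5 − (3.5·5 + 1·2) = 15.5 − 19.5 = -4.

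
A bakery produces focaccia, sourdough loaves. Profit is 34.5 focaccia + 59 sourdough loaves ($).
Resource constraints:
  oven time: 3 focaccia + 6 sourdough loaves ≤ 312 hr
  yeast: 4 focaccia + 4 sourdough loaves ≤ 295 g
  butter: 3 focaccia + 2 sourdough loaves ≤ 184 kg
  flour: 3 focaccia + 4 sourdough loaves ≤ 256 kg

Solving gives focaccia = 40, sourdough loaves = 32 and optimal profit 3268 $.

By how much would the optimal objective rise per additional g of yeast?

Check each constraint at x*: oven time 312/312 (tight); yeast 288/295 (slack 7); butter 184/184 (tight); flour 248/256 (slack 8).
Slack constraints have shadow price 0 (complementary slackness).
The binding rows give the dual system: 3·y_oven time + 3·y_butter = 34.5 and 6·y_oven time + 2·y_butter = 59.
Solving: y_oven time = 9, y_butter = 2.5.
Shadow price of yeast = 0.

0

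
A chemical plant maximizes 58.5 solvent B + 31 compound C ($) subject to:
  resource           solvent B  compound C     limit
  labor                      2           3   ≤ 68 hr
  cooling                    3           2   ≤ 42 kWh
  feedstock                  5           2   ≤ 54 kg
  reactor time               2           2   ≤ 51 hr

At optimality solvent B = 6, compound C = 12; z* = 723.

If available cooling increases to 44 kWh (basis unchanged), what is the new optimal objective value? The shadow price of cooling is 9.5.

Δb = 2, so new z* = 723 + (9.5)·(2) = 723 + 19 = 742.

742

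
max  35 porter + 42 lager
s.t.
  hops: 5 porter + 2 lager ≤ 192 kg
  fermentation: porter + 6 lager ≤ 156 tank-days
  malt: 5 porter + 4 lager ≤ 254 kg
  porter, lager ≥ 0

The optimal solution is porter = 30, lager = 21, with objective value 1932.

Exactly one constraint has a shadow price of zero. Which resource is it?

hops: 192/192 (binding)
fermentation: 156/156 (binding)
malt: 234/254 (slack 20)
By complementary slackness, a constraint with positive slack has shadow price 0 → malt.

malt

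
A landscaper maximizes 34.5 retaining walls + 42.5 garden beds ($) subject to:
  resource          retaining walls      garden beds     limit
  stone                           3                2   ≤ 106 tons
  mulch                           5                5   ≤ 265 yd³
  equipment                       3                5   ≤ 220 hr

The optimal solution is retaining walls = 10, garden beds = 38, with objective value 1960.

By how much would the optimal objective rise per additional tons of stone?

5

At the optimum: stone uses 106 of 106 (binding); mulch uses 240 of 265 (slack = 25); equipment uses 220 of 220 (binding).
Since mulch is not tight, its dual is 0.
The binding rows give the dual system: 3·y_stone + 3·y_equipment = 34.5 and 2·y_stone + 5·y_equipment = 42.5.
→ y_stone = 5 and y_equipment = 6.5.
Shadow price of stone = 5.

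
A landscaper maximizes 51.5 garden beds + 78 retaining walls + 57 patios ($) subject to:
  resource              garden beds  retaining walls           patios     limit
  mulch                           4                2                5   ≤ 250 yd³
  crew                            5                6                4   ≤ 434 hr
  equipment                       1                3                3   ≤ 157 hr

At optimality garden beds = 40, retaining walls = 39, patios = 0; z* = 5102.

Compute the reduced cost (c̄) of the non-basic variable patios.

At the optimum: mulch uses 238 of 250 (slack = 12); crew uses 434 of 434 (binding); equipment uses 157 of 157 (binding).
Slack constraints have shadow price 0 (complementary slackness).
Dual feasibility on the basic columns requires 5·y_crew + 1·y_equipment = 51.5, 6·y_crew + 3·y_equipment = 78.
This yields shadow prices y_crew = 8.5, y_equipment = 9.
Reduced cost of patios: c₃ − yᵀa₃ = 57 − (8.5·4 + 9·3) = 57 − 61 = -4.

-4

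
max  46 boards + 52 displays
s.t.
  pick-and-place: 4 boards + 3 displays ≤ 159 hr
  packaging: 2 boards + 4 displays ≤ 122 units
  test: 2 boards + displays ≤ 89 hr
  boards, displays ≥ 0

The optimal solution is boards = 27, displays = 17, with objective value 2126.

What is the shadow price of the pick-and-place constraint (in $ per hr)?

At the optimum: pick-and-place uses 159 of 159 (binding); packaging uses 122 of 122 (binding); test uses 71 of 89 (slack = 18).
Since test is not tight, its dual is 0.
The binding rows give the dual system: 4·y_pick-and-place + 2·y_packaging = 46 and 3·y_pick-and-place + 4·y_packaging = 52.
This yields shadow prices y_pick-and-place = 8, y_packaging = 7.
Shadow price of pick-and-place = 8.

8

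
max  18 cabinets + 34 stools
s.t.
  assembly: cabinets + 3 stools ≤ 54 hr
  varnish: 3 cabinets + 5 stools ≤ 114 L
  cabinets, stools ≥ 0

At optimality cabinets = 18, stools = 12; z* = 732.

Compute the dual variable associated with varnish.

5

At the optimum: assembly uses 54 of 54 (binding); varnish uses 114 of 114 (binding).
The binding rows give the dual system: 1·y_assembly + 3·y_varnish = 18 and 3·y_assembly + 5·y_varnish = 34.
This yields shadow prices y_assembly = 3, y_varnish = 5.
Shadow price of varnish = 5.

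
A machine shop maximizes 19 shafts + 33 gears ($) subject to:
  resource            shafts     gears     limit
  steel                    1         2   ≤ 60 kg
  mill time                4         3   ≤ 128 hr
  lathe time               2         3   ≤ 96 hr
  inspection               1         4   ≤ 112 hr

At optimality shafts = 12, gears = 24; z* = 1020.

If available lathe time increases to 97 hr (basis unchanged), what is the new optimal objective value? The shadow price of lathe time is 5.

1025

Δb = 1, so new z* = 1020 + (5)·(1) = 1020 + 5 = 1025.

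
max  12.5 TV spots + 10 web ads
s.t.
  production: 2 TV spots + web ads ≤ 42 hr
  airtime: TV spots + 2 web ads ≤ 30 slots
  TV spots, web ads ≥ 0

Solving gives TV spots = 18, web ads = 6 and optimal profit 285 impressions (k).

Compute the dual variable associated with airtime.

2.5

At the optimum: production uses 42 of 42 (binding); airtime uses 30 of 30 (binding).
The binding rows give the dual system: 2·y_production + 1·y_airtime = 12.5 and 1·y_production + 2·y_airtime = 10.
This yields shadow prices y_production = 5, y_airtime = 2.5.
Shadow price of airtime = 2.5.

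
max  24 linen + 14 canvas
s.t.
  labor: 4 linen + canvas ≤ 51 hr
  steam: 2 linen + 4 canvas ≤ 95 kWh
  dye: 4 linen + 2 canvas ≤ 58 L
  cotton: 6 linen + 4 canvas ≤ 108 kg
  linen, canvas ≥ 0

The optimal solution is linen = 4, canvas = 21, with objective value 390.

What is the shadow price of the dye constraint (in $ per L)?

3

Check each constraint at x*: labor 37/51 (slack 14); steam 92/95 (slack 3); dye 58/58 (tight); cotton 108/108 (tight).
Since labor, steam are not tight, their duals are 0.
Dual feasibility on the basic columns requires 4·y_dye + 6·y_cotton = 24, 2·y_dye + 4·y_cotton = 14.
This yields shadow prices y_dye = 3, y_cotton = 2.
Shadow price of dye = 3.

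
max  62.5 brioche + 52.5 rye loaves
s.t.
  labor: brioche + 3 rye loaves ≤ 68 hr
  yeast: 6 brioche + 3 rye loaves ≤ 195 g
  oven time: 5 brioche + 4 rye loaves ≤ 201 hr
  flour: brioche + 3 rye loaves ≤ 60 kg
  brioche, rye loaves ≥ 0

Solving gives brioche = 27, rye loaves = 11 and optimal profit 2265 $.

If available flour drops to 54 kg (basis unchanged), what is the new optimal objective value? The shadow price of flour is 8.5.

Δb = -6, so new z* = 2265 + (8.5)·(-6) = 2265 − 51 = 2214.

2214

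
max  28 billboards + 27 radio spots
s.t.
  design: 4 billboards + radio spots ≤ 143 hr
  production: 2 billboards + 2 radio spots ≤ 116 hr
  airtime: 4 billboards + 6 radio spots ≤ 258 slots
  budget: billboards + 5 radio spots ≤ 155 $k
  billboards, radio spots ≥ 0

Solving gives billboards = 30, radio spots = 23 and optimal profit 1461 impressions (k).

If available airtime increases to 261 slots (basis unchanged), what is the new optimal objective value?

Check each constraint at x*: design 143/143 (tight); production 106/116 (slack 10); airtime 258/258 (tight); budget 145/155 (slack 10).
By complementary slackness, y = 0 for the non-binding constraints.
Dual feasibility on the basic columns requires 4·y_design + 4·y_airtime = 28, 1·y_design + 6·y_airtime = 27.
This yields shadow prices y_design = 3, y_airtime = 4.
Δz = y_airtime·Δb = 4 × (3) = 12, so new z* = 1461 + 12 = 1473.

1473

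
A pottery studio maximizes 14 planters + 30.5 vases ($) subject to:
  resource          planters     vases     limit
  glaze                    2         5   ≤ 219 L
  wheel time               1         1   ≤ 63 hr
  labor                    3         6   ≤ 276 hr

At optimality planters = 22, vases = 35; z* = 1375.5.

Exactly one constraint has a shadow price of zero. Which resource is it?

wheel time

glaze: 219/219 (binding)
wheel time: 57/63 (slack 6)
labor: 276/276 (binding)
By complementary slackness, a constraint with positive slack has shadow price 0 → wheel time.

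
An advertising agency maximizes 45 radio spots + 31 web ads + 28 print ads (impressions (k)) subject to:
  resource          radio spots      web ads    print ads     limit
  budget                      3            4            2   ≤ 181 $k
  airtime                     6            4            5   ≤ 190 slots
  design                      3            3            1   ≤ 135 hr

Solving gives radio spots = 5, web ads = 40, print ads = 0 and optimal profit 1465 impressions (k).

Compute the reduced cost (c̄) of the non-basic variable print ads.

-8

At the optimum: budget uses 175 of 181 (slack = 6); airtime uses 190 of 190 (binding); design uses 135 of 135 (binding).
By complementary slackness, y = 0 for the non-binding constraint.
Dual feasibility on the basic columns requires 6·y_airtime + 3·y_design = 45, 4·y_airtime + 3·y_design = 31.
→ y_airtime = 7 and y_design = 1.
Reduced cost of print ads: c₃ − yᵀa₃ = 28 − (7·5 + 1·1) = 28 − 36 = -8.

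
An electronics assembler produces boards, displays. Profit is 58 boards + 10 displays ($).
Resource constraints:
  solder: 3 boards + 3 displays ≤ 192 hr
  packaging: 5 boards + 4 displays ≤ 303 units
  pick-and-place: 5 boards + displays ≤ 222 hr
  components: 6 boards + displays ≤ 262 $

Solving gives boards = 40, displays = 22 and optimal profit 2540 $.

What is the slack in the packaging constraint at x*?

15

packaging used = 5·40 + 4·22 = 288; slack = 303 − 288 = 15.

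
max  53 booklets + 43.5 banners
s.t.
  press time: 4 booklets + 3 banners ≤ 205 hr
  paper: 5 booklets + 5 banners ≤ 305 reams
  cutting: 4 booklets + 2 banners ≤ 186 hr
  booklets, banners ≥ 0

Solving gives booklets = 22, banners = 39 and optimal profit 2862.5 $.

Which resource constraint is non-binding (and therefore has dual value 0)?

cutting

press time: 205/205 (binding)
paper: 305/305 (binding)
cutting: 166/186 (slack 20)
By complementary slackness, a constraint with positive slack has shadow price 0 → cutting.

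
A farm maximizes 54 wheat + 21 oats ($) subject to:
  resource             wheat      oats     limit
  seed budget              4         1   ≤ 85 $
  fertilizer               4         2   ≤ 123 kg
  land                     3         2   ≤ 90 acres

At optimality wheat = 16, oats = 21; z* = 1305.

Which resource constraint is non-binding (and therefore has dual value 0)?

seed budget: 85/85 (binding)
fertilizer: 106/123 (slack 17)
land: 90/90 (binding)
By complementary slackness, a constraint with positive slack has shadow price 0 → fertilizer.

fertilizer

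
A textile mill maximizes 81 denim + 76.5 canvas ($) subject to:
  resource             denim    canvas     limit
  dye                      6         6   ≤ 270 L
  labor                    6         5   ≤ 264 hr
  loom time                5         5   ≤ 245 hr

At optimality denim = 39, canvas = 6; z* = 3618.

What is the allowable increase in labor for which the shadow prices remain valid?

6

Binding constraints: dye, labor. The basis is B = [[6,6],[6,5]] with det -6.
Per unit increase in labor, x* moves by d = (1, -1).
The basis stays optimal until canvas reaches 0; allowable increase = 6 hr.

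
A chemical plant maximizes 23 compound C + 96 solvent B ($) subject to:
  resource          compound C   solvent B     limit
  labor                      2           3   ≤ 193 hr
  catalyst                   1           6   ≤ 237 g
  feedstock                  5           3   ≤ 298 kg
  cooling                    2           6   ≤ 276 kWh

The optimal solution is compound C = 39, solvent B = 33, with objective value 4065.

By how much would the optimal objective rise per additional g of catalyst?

9

At the optimum: labor uses 177 of 193 (slack = 16); catalyst uses 237 of 237 (binding); feedstock uses 294 of 298 (slack = 4); cooling uses 276 of 276 (binding).
Since labor, feedstock are not tight, their duals are 0.
Dual feasibility on the basic columns requires 1·y_catalyst + 2·y_cooling = 23, 6·y_catalyst + 6·y_cooling = 96.
Solving: y_catalyst = 9, y_cooling = 7.
Shadow price of catalyst = 9.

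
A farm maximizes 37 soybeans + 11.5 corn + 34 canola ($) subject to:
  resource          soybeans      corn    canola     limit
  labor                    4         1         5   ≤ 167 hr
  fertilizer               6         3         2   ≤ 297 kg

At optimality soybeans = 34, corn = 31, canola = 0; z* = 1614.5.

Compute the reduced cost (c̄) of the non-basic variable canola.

Check each constraint at x*: labor 167/167 (tight); fertilizer 297/297 (tight).
From A_Bᵀ y = c: 4·y_labor + 6·y_fertilizer = 37; 1·y_labor + 3·y_fertilizer = 11.5.
This yields shadow prices y_labor = 7, y_fertilizer = 1.5.
Reduced cost of canola: c₃ − yᵀa₃ = 34 − (7·5 + 1.5·2) = 34 − 38 = -4.

-4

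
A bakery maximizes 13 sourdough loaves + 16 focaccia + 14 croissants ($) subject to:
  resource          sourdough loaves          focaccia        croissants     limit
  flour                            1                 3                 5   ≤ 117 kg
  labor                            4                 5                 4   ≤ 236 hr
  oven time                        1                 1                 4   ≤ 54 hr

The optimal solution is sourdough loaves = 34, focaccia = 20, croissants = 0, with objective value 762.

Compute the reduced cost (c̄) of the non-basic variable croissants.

At the optimum: flour uses 94 of 117 (slack = 23); labor uses 236 of 236 (binding); oven time uses 54 of 54 (binding).
By complementary slackness, y = 0 for the non-binding constraint.
From A_Bᵀ y = c: 4·y_labor + 1·y_oven time = 13; 5·y_labor + 1·y_oven time = 16.
This yields shadow prices y_labor = 3, y_oven time = 1.
Reduced cost of croissants: c₃ − yᵀa₃ = 14 − (3·4 + 1·4) = 14 − 16 = -2.

-2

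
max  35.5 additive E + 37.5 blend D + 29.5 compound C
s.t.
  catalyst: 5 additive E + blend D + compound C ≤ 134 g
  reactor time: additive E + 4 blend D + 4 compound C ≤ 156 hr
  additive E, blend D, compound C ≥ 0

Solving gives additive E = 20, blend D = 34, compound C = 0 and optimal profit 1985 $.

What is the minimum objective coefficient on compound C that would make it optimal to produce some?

37.5

Check each constraint at x*: catalyst 134/134 (tight); reactor time 156/156 (tight).
From A_Bᵀ y = c: 5·y_catalyst + 1·y_reactor time = 35.5; 1·y_catalyst + 4·y_reactor time = 37.5.
This yields shadow prices y_catalyst = 5.5, y_reactor time = 8.
compound C enters the basis when its profit ≥ yᵀa₃ = 5.5·1 + 8·4 = 37.5.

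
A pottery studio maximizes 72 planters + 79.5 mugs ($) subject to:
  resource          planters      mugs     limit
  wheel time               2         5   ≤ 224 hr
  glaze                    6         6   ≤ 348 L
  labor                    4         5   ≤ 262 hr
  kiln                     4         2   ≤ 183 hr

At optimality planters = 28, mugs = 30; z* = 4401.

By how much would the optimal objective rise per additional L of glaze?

Check each constraint at x*: wheel time 206/224 (slack 18); glaze 348/348 (tight); labor 262/262 (tight); kiln 172/183 (slack 11).
Since wheel time, kiln are not tight, their duals are 0.
The binding rows give the dual system: 6·y_glaze + 4·y_labor = 72 and 6·y_glaze + 5·y_labor = 79.5.
→ y_glaze = 7 and y_labor = 7.5.
Shadow price of glaze = 7.

7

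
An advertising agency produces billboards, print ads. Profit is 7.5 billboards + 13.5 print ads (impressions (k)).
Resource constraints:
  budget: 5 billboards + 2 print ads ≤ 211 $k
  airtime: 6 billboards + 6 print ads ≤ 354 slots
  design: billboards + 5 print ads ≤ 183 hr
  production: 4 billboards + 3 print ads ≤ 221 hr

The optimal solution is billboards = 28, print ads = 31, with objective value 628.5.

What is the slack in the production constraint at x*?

16

production used = 4·28 + 3·31 = 205; slack = 221 − 205 = 16.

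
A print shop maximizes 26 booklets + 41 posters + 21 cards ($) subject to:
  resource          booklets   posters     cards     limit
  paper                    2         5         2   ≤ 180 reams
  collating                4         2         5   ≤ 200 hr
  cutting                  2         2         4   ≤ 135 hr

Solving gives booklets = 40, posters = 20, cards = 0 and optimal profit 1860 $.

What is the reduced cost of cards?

Binding: paper and collating. Non-binding: cutting (15 unused).
By complementary slackness, y = 0 for the non-binding constraint.
Dual feasibility on the basic columns requires 2·y_paper + 4·y_collating = 26, 5·y_paper + 2·y_collating = 41.
This yields shadow prices y_paper = 7, y_collating = 3.
Reduced cost of cards: c₃ − yᵀa₃ = 21 − (7·2 + 3·5) = 21 − 29 = -8.

-8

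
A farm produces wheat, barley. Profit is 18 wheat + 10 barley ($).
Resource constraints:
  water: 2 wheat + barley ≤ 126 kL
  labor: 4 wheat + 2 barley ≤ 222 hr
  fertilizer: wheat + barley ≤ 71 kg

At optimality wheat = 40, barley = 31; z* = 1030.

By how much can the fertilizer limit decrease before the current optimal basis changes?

15.5

Binding constraints: labor, fertilizer. The basis is B = [[4,2],[1,1]] with det 2.
Per unit decrease in fertilizer, x* moves by d = (1, -2).
The basis stays optimal until barley reaches 0; allowable decrease = 15.5 kg.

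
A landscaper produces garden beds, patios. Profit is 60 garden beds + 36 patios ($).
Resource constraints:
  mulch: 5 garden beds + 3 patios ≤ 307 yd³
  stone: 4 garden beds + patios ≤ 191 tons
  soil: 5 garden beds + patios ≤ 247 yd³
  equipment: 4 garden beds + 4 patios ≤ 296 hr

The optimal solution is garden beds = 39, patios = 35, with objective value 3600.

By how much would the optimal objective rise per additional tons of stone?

8

Binding: stone and equipment. Non-binding: mulch (7 unused), soil (17 unused).
Slack constraints have shadow price 0 (complementary slackness).
The binding rows give the dual system: 4·y_stone + 4·y_equipment = 60 and 1·y_stone + 4·y_equipment = 36.
→ y_stone = 8 and y_equipment = 7.
Shadow price of stone = 8.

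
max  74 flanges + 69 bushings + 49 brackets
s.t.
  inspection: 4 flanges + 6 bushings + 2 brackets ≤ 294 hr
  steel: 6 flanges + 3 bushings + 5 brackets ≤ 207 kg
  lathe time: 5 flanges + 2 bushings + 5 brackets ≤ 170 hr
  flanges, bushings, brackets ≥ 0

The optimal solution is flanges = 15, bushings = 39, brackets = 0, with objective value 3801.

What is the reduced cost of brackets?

At the optimum: inspection uses 294 of 294 (binding); steel uses 207 of 207 (binding); lathe time uses 153 of 170 (slack = 17).
Slack constraints have shadow price 0 (complementary slackness).
From A_Bᵀ y = c: 4·y_inspection + 6·y_steel = 74; 6·y_inspection + 3·y_steel = 69.
This yields shadow prices y_inspection = 8, y_steel = 7.
Reduced cost of brackets: c₃ − yᵀa₃ = 49 − (8·2 + 7·5) = 49 − 51 = -2.

-2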